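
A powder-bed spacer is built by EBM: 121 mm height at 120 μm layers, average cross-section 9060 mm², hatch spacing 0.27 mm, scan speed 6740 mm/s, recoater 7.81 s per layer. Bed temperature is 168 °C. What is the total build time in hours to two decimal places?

3.58 hours

Layer count = ceil(121 / 0.12) = 1009.
Scan path per layer = 9060 / 0.27, so 33555.6 mm.
Scan time per layer = 33555.6 / 6740, so 4.9786 s.
Per-layer time: 4.9786 + 7.81 → 12.7886 s.
1009 layers × 12.7886 s/layer = 12903.6974 s, i.e. 3.58 hours.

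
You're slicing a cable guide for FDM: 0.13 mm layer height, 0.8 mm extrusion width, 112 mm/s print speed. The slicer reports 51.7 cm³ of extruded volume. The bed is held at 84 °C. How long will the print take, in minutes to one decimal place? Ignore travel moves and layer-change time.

74.0 minutes

Bead cross-section = 0.13 × 0.8, so 0.104 mm².
Toolpath length = 51.7 cm³ / 0.104 mm² = 51700 / 0.104 = 497115.4 mm.
Print-move time = 497115.4 / 112 = 4438.5 s.
4438.5 s = 74.0 minutes.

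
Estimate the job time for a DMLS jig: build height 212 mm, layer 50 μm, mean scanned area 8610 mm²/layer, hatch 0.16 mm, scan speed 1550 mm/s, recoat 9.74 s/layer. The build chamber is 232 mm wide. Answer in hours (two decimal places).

Number of layers: 212 / 0.05 → 4240 (rounded up).
Scan path per layer = 8610 / 0.16, so 53812.5 mm.
Laser time per layer: 53812.5 / 1550 → 34.7177 s.
Layer cycle: 34.7177 + 9.74 → 44.4577 s.
Total: 4240 × 44.4577 s = 188500.648 s → 52.36 hours.

52.36 hours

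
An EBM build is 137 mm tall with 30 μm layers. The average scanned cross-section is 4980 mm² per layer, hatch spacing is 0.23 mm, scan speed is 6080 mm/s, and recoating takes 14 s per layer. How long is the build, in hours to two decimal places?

Layer count = ceil(137 / 0.03) = 4567.
Per-layer scan distance: 4980 / 0.23 → 21652.2 mm.
Scan time per layer = 21652.2 / 6080, so 3.5612 s.
Layer cycle: 3.5612 + 14 → 17.5612 s.
4567 layers × 17.5612 s/layer = 80202.0004 s, i.e. 22.28 hours.

22.28 hours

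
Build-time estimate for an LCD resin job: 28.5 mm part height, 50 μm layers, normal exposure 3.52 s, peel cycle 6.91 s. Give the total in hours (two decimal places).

1.65 hours

Layer count = ceil(28.5 / 0.05) = 570.
Per-layer time: 3.52 + 6.91 → 10.43 s.
Build time: 570 × 10.43 s = 5945.1 s, i.e. 1.65 hours.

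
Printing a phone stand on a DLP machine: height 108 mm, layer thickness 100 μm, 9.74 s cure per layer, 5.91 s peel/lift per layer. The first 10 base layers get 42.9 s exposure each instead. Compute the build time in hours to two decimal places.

Layers = ⌈108/0.1⌉ = 1080.
Bottom layers = 10 × (42.9 + 5.91), so 488.1 s.
Normal layers: 1070 × (9.74 + 5.91) → 16745.5 s.
Total = 488.1 + 16745.5 = 17233.6 s = 4.79 hours.

4.79 hours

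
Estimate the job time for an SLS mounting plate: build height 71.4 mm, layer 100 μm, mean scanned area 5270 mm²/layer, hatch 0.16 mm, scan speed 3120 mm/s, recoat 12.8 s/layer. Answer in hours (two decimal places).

Layers = ⌈71.4/0.1⌉ = 714.
Hatch length per layer = 5270 / 0.16, so 32937.5 mm.
Per-layer scan time = 32937.5 / 3120, so 10.5569 s.
Layer cycle: 10.5569 + 12.8 → 23.3569 s.
Build time = 714 × 23.3569 = 16676.8266 s = 4.63 hours.

4.63 hours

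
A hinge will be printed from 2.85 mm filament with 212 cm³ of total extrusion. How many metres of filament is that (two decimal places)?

A = π r² = π × 1.425² = 6.3794 mm².
L = 212000 mm³ / 6.3794 mm² = 33231.97 mm, i.e. 33.23 m.

33.23 m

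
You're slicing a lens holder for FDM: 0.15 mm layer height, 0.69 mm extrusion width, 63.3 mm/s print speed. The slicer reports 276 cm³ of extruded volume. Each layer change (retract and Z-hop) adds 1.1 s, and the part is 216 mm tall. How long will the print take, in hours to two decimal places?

Extrusion cross-section: 0.15 × 0.69 → 0.1035 mm².
Total extruded path = 276000/0.1035 = 2666666.7 mm.
Time extruding: 2666666.7 / 63.3 → 42127.4 s.
Layers = ⌈216/0.15⌉ = 1440.
Layer-change overhead = 1440 × 1.1, so 1584 s.
Altogether 42127.4 + 1584 = 43711.4 s, i.e. 12.14 hours.

12.14 hours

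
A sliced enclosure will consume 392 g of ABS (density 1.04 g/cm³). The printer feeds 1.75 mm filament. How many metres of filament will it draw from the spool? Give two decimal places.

156.71 m

Volume = 392 g / 1.04 g·cm⁻³ = 376.9231 cm³ = 376923.1 mm³.
Cross-section of 1.75 mm filament: π·(1.75/2)² = 2.4053 mm².
L = V/A = 376923.1/2.4053 = 156705.23 mm → 156.71 m.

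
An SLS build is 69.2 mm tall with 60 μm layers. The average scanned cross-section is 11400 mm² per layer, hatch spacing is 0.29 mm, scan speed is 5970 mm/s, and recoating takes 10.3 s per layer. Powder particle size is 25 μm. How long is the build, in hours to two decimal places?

Layers = ⌈69.2/0.06⌉ = 1154.
Hatch length per layer = 11400 / 0.29, so 39310.3 mm.
Scan time per layer = 39310.3 / 5970, so 6.5846 s.
Per-layer time = 6.5846 + 10.3 = 16.8846 s.
Total: 1154 × 16.8846 s = 19484.8284 s → 5.41 hours.

5.41 hours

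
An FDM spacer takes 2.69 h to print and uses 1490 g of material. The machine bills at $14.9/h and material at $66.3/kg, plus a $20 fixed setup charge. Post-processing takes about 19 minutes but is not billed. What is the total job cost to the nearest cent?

$158.87

Machine cost: 14.9 × 2.69 → $40.081.
Material cost: 66.3 × 1490/1000 → $98.787.
Total = 40.081 + 98.787 + 20 = 158.868 ≈ $158.87.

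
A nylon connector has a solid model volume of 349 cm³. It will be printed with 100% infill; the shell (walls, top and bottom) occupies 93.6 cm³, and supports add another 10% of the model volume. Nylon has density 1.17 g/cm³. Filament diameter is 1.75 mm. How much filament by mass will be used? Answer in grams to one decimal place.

Interior volume = 349 − 93.6 = 255.4 cm³.
Infill deposited: 1.00 × 255.4 → 255.4 cm³.
Support = 0.10 × 349, so 34.9 cm³.
Total printed volume: 93.6 + 255.4 + 34.9 → 383.9 cm³.
Mass = 383.9 × 1.17 = 449.163 g.

449.2 g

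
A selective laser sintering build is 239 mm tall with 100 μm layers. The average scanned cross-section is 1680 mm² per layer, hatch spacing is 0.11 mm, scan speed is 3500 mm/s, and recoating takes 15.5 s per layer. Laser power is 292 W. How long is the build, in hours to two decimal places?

13.19 hours

Layers = ⌈239/0.1⌉ = 2390.
Scan path per layer: 1680 / 0.11 → 15272.7 mm.
Scan time per layer = 15272.7 / 3500, so 4.3636 s.
Time per layer = 4.3636 + 15.5 = 19.8636 s.
2390 layers × 19.8636 s/layer = 47474.004 s, i.e. 13.19 hours.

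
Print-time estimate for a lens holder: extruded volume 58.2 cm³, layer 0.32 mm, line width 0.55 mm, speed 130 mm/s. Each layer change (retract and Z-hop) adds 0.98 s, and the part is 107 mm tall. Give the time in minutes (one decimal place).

47.9 minutes

Extrusion cross-section: 0.32 × 0.55 → 0.176 mm².
Path length: 58200 mm³ / 0.176 mm² → 330681.8 mm.
Extrusion time = 330681.8 / 130 = 2543.7 s.
Layer count = ceil(107 / 0.32) = 335.
Z-hop total = 335 × 0.98, so 328.3 s.
Total = 2543.7 + 328.3 = 2872 s = 47.9 minutes.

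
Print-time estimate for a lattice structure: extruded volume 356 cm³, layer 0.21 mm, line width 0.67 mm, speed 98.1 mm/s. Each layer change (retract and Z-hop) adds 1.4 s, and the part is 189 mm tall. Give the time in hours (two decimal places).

7.51 hours

Line area = 0.21 × 0.67, so 0.1407 mm².
Path length: 356000 mm³ / 0.1407 mm² → 2530206.1 mm.
Print-move time: 2530206.1 / 98.1 → 25792.1 s.
Layer count = ceil(189 / 0.21) = 900.
Z-hop total = 900 × 1.4, so 1260 s.
Total = 25792.1 + 1260 = 27052.1 s = 7.51 hours.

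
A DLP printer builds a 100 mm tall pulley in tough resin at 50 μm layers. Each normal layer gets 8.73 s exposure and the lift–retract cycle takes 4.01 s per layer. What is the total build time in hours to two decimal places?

7.08 hours

Number of layers: 100 / 0.05 → 2000 (rounded up).
Cycle time: 8.73 + 4.01 → 12.74 s.
Total = 2000 × 12.74 = 25480 s = 7.08 hours.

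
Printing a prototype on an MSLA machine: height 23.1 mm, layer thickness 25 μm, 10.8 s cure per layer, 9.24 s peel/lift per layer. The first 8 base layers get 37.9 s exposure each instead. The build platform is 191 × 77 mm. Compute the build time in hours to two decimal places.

5.20 hours

Layer count = ceil(23.1 / 0.025) = 924.
Bottom layers = 8 × (37.9 + 9.24) = 377.12 s.
Regular layers = 916 × (10.8 + 9.24), so 18356.64 s.
Total = 377.12 + 18356.64 = 18733.76 s = 5.20 hours.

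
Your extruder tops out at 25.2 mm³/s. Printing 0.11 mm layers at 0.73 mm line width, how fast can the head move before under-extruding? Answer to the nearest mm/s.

A = 0.11 × 0.73 = 0.0803 mm².
v_max = Q/A = 25.2/0.0803 = 313.82 mm/s → 314 mm/s.

314 mm/s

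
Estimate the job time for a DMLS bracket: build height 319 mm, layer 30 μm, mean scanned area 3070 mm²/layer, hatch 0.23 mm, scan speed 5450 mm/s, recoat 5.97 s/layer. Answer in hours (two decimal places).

24.87 hours

Layer count = ceil(319 / 0.03) = 10634.
Hatch length per layer = 3070 / 0.23 = 13347.8 mm.
Per-layer scan time: 13347.8 / 5450 → 2.4491 s.
Per-layer time = 2.4491 + 5.97, so 8.4191 s.
Total: 10634 × 8.4191 s = 89528.7094 s → 24.87 hours.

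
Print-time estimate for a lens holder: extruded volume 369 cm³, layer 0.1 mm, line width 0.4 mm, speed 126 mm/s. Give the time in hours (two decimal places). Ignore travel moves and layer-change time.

20.34 hours

Bead cross-section = 0.1 × 0.4 = 0.04 mm².
Toolpath length = 369 cm³ / 0.04 mm² = 369000 / 0.04 = 9225000 mm.
Print-move time: 9225000 / 126 → 73214.3 s.
In the requested units: 73214.3 s = 20.34 hours.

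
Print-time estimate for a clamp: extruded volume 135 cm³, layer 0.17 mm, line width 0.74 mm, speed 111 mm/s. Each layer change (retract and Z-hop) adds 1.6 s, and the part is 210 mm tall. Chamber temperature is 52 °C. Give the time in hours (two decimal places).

Extrusion cross-section = 0.17 × 0.74, so 0.1258 mm².
Path length: 135000 mm³ / 0.1258 mm² → 1073132 mm.
Print-move time = 1073132 / 111, so 9667.9 s.
Layer count = ceil(210 / 0.17) = 1236.
Z-hop total: 1236 × 1.6 → 1977.6 s.
Total = 9667.9 + 1977.6 = 11645.5 s = 3.23 hours.

3.23 hours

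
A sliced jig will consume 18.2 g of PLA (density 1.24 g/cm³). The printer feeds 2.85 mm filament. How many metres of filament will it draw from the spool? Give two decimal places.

Volume = 18.2 g / 1.24 g·cm⁻³ = 14.6774 cm³ = 14677.4 mm³.
A = π r² = π × 1.425² = 6.3794 mm².
Length = 14677.4 / 6.3794 = 2300.75 mm = 2.30 m.

2.30 m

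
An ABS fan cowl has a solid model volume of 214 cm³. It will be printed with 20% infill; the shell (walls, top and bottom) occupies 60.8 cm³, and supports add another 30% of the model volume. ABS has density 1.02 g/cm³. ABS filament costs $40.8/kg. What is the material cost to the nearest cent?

$6.48

Volume inside the shell: 214 − 60.8 → 153.2 cm³.
Deposited infill: 0.20 × 153.2 → 30.64 cm³.
Support = 0.30 × 214 = 64.2 cm³.
Deposited volume = 60.8 + 30.64 + 64.2 = 155.64 cm³.
Mass = 155.64 × 1.02 = 158.7528 g.
At $40.8/kg: 158.7528/1000 × 40.8 = $6.48.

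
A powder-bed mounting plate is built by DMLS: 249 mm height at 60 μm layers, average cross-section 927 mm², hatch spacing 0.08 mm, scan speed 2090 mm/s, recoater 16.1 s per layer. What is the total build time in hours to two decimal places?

Layer count = ceil(249 / 0.06) = 4150.
Scan path per layer = 927 / 0.08 = 11587.5 mm.
Per-layer scan time = 11587.5 / 2090, so 5.5443 s.
Time per layer = 5.5443 + 16.1, so 21.6443 s.
Build time = 4150 × 21.6443 = 89823.845 s = 24.95 hours.

24.95 hours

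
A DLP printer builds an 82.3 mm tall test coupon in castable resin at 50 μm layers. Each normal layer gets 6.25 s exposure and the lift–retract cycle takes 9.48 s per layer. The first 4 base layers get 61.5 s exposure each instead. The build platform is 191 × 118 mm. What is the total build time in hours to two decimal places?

Layer count = ceil(82.3 / 0.05) = 1646.
Bottom layers: 4 × (61.5 + 9.48) → 283.92 s.
Remaining layers: 1642 × (6.25 + 9.48) → 25828.66 s.
Total = 283.92 + 25828.66 = 26112.58 s = 7.25 hours.

7.25 hours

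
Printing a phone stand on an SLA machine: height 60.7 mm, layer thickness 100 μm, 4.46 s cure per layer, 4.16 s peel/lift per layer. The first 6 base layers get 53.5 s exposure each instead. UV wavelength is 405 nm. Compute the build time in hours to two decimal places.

1.54 hours

Layer count = ceil(60.7 / 0.1) = 607.
Burn-in layers = 6 × (53.5 + 4.16) = 345.96 s.
Normal layers: 601 × (4.46 + 4.16) → 5180.62 s.
Sum: 345.96 + 5180.62 = 5526.58 s → 1.54 hours.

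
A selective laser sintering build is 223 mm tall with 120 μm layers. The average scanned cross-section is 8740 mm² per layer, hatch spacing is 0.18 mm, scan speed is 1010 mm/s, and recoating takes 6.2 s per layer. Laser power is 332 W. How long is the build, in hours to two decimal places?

28.03 hours

Layers = ⌈223/0.12⌉ = 1859.
Per-layer scan distance = 8740 / 0.18, so 48555.6 mm.
Per-layer scan time: 48555.6 / 1010 → 48.0749 s.
Per-layer time = 48.0749 + 6.2, so 54.2749 s.
Total: 1859 × 54.2749 s = 100897.0391 s → 28.03 hours.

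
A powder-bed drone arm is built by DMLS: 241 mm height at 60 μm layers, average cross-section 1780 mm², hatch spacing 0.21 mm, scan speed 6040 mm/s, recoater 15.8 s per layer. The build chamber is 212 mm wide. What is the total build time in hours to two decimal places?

Number of layers: 241 / 0.06 → 4017 (rounded up).
Hatch length per layer = 1780 / 0.21 = 8476.2 mm.
Laser time per layer: 8476.2 / 6040 → 1.4033 s.
Time per layer = 1.4033 + 15.8, so 17.2033 s.
Total: 4017 × 17.2033 s = 69105.6561 s → 19.20 hours.

19.20 hours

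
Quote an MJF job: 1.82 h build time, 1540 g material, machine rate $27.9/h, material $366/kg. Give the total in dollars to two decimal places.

Machine-time cost = 27.9 × 1.82, so $50.778.
Material charge = 366 × 1540/1000, so $563.64.
Job cost: 50.778 + 563.64 = 614.418 ≈ $614.42.

$614.42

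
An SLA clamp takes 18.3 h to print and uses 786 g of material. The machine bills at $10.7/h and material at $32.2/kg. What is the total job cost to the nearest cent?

$221.12

Machine-time cost: 10.7 × 18.3 → $195.81.
Material charge: 32.2 × 786/1000 → $25.3092.
Total = 195.81 + 25.3092 = 221.1192 ≈ $221.12.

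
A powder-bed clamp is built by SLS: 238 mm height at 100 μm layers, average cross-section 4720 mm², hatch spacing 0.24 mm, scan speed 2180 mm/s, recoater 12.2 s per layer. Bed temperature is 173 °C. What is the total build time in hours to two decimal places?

14.03 hours

Number of layers: 238 / 0.1 → 2380 (rounded up).
Per-layer scan distance = 4720 / 0.24, so 19666.7 mm.
Per-layer scan time = 19666.7 / 2180 = 9.0214 s.
Time per layer = 9.0214 + 12.2 = 21.2214 s.
Total: 2380 × 21.2214 s = 50506.932 s → 14.03 hours.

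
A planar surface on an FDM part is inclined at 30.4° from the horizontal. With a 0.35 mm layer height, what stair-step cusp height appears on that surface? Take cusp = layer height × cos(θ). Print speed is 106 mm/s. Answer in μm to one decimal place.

301.9 μm

h_c = t·cos θ = 0.35 × 0.8625 = 0.301875 mm (301.9 μm).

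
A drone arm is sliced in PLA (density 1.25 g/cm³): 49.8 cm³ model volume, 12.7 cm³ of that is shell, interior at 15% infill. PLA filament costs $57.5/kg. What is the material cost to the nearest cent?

$1.31

Interior volume = 49.8 − 12.7, so 37.1 cm³.
Infill deposited = 0.15 × 37.1, so 5.565 cm³.
Deposited volume: 12.7 + 5.565 → 18.265 cm³.
Mass = 18.265 × 1.25 = 22.83125 g.
Cost = 22.83125 g / 1000 × $57.5/kg = $1.31.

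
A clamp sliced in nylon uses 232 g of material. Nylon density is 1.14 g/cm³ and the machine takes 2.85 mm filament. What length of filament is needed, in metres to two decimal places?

31.90 m

Extruded volume: 232/1.14 = 203.5088 cm³ (203508.8 mm³).
Filament cross-section = π × (2.85/2)² = 6.3794 mm².
Length = 203508.8 / 6.3794 = 31900.93 mm = 31.90 m.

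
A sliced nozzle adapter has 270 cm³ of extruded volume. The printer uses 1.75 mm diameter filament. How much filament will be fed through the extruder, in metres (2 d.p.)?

Filament cross-section = π × (1.75/2)² = 2.4053 mm².
L = 270000 mm³ / 2.4053 mm² = 112252.11 mm, i.e. 112.25 m.

112.25 m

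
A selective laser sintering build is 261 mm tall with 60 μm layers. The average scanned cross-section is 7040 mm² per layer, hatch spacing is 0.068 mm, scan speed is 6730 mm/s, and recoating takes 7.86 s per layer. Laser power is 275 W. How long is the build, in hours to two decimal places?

28.09 hours

Number of layers: 261 / 0.06 → 4350 (rounded up).
Per-layer scan distance: 7040 / 0.068 → 103529.4 mm.
Per-layer scan time = 103529.4 / 6730 = 15.3833 s.
Layer cycle = 15.3833 + 7.86, so 23.2433 s.
Build time = 4350 × 23.2433 = 101108.355 s = 28.09 hours.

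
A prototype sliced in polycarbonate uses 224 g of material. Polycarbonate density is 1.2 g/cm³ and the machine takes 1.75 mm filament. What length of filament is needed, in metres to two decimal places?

77.61 m

Volume = 224 g / 1.2 g·cm⁻³ = 186.6667 cm³ = 186666.7 mm³.
Cross-section of 1.75 mm filament: π·(1.75/2)² = 2.4053 mm².
L = V/A = 186666.7/2.4053 = 77606.41 mm → 77.61 m.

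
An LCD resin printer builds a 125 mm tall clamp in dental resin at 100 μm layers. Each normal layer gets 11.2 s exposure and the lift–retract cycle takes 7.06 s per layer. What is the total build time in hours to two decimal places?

6.34 hours

Layer count = ceil(125 / 0.1) = 1250.
Per-layer time: 11.2 + 7.06 → 18.26 s.
Total = 1250 × 18.26 = 22825 s = 6.34 hours.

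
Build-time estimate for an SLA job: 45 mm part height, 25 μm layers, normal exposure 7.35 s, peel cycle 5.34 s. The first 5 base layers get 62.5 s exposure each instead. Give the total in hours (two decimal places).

Layers = ⌈45/0.025⌉ = 1800.
Bottom layers: 5 × (62.5 + 5.34) → 339.2 s.
Normal layers = 1795 × (7.35 + 5.34) = 22778.55 s.
Sum: 339.2 + 22778.55 = 23117.75 s → 6.42 hours.

6.42 hours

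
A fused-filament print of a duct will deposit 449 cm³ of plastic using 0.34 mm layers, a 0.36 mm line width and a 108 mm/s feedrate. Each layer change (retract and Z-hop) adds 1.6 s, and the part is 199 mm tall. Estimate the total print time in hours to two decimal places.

9.70 hours

Extrusion cross-section: 0.34 × 0.36 → 0.1224 mm².
Total extruded path = 449000/0.1224 = 3668300.7 mm.
Print-move time: 3668300.7 / 108 → 33965.7 s.
Layers = ⌈199/0.34⌉ = 586.
Z-hop total = 586 × 1.6 = 937.6 s.
Altogether 33965.7 + 937.6 = 34903.3 s, i.e. 9.70 hours.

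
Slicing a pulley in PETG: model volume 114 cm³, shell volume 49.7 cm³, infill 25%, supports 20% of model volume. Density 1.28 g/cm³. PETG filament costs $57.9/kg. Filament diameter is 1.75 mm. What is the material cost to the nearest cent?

$6.56

Volume inside the shell = 114 − 49.7, so 64.3 cm³.
Infill volume: 0.25 × 64.3 → 16.075 cm³.
Support = 0.20 × 114 = 22.8 cm³.
Deposited volume: 49.7 + 16.075 + 22.8 → 88.575 cm³.
Mass = 88.575 × 1.28, so 113.376 g.
At $57.9/kg: 113.376/1000 × 57.9 = $6.56.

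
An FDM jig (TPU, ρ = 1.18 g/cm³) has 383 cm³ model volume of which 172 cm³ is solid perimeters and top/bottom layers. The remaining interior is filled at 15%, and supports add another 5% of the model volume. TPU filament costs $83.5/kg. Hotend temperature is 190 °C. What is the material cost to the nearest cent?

Infill region = 383 − 172 = 211 cm³.
Infill volume = 0.15 × 211, so 31.65 cm³.
Support = 0.05 × 383 = 19.15 cm³.
Total printed volume: 172 + 31.65 + 19.15 → 222.8 cm³.
Mass = 222.8 × 1.18, so 262.904 g.
Cost = 262.904 g / 1000 × $83.5/kg = $21.95.

$21.95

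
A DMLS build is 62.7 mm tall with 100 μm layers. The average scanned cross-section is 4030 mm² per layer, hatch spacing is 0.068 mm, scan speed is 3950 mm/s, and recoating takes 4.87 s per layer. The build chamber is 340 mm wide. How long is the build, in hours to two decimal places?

3.46 hours

Number of layers: 62.7 / 0.1 → 627 (rounded up).
Per-layer scan distance = 4030 / 0.068 = 59264.7 mm.
Laser time per layer: 59264.7 / 3950 → 15.0037 s.
Layer cycle = 15.0037 + 4.87 = 19.8737 s.
Build time = 627 × 19.8737 = 12460.8099 s = 3.46 hours.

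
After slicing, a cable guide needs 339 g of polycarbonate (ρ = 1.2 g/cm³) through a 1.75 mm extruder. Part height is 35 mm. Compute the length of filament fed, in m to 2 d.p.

117.45 m

Extruded volume: 339/1.2 = 282.5 cm³ (282500 mm³).
A = π r² = π × 0.875² = 2.4053 mm².
L = V/A = 282500/2.4053 = 117448.97 mm → 117.45 m.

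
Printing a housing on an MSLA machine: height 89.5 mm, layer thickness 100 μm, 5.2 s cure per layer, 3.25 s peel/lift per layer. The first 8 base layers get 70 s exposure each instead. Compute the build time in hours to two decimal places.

Layer count = ceil(89.5 / 0.1) = 895.
Burn-in layers: 8 × (70 + 3.25) → 586 s.
Remaining layers = 887 × (5.2 + 3.25), so 7495.15 s.
Total = 586 + 7495.15 = 8081.15 s = 2.24 hours.

2.24 hours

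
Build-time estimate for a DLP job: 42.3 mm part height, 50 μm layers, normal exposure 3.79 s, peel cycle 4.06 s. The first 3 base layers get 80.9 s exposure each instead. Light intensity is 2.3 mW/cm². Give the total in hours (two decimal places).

1.91 hours

Layers = ⌈42.3/0.05⌉ = 846.
Bottom layers: 3 × (80.9 + 4.06) → 254.88 s.
Remaining layers = 843 × (3.79 + 4.06) = 6617.55 s.
Total = 254.88 + 6617.55 = 6872.43 s = 1.91 hours.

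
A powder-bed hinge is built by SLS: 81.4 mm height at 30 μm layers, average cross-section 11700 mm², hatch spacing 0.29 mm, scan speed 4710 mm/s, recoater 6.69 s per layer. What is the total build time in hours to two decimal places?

11.50 hours

Layer count = ceil(81.4 / 0.03) = 2714.
Per-layer scan distance: 11700 / 0.29 → 40344.8 mm.
Per-layer scan time: 40344.8 / 4710 → 8.5658 s.
Layer cycle = 8.5658 + 6.69 = 15.2558 s.
Build time = 2714 × 15.2558 = 41404.2412 s = 11.50 hours.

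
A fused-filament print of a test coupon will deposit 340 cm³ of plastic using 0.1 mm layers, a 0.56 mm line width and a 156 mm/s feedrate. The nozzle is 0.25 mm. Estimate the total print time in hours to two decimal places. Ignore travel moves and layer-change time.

Bead cross-section = 0.1 × 0.56 = 0.056 mm².
Total extruded path = 340000/0.056 = 6071428.6 mm.
Extrusion time = 6071428.6 / 156 = 38919.4 s.
Converting: 38919.4 s = 10.81 hours.

10.81 hours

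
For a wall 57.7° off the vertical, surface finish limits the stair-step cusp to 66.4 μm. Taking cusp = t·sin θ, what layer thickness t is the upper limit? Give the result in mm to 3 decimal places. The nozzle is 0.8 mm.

0.079 mm

sin(57.7°) = 0.8453; t_max = 0.0664/0.8453 = 0.079 mm.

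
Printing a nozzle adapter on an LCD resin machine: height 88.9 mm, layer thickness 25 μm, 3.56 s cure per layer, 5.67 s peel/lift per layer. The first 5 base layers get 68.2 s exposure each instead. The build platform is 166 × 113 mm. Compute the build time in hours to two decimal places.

Number of layers: 88.9 / 0.025 → 3556 (rounded up).
Bottom layers = 5 × (68.2 + 5.67), so 369.35 s.
Normal layers: 3551 × (3.56 + 5.67) → 32775.73 s.
Sum: 369.35 + 32775.73 = 33145.08 s → 9.21 hours.

9.21 hours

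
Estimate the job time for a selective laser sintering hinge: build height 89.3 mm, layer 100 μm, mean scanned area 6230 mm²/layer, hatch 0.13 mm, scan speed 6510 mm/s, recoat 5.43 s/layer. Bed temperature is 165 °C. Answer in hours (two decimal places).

3.17 hours

Layers = ⌈89.3/0.1⌉ = 893.
Scan path per layer = 6230 / 0.13 = 47923.1 mm.
Scan time per layer: 47923.1 / 6510 → 7.3615 s.
Per-layer time: 7.3615 + 5.43 → 12.7915 s.
Build time = 893 × 12.7915 = 11422.8095 s = 3.17 hours.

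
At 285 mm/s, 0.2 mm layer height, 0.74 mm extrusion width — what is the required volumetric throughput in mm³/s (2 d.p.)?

Bead cross-section = 0.2 × 0.74, so 0.148 mm².
Q = v·A = 285 × 0.148 = 42.18 mm³/s.

42.18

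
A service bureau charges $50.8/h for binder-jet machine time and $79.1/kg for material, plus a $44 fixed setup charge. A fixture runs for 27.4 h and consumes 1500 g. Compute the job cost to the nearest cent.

Time charge: 50.8 × 27.4 → $1391.92.
Feedstock cost = 79.1 × 1500/1000 = $118.65.
Total = 1391.92 + 118.65 + 44 = $1554.57.

$1554.57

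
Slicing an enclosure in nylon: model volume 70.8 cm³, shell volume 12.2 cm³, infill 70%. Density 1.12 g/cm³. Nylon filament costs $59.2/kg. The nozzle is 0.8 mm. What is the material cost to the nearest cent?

Infill region = 70.8 − 12.2, so 58.6 cm³.
Infill deposited = 0.70 × 58.6, so 41.02 cm³.
Deposited volume: 12.2 + 41.02 → 53.22 cm³.
Mass = 53.22 × 1.12 = 59.6064 g.
Cost = 59.6064 g / 1000 × $59.2/kg = $3.53.

$3.53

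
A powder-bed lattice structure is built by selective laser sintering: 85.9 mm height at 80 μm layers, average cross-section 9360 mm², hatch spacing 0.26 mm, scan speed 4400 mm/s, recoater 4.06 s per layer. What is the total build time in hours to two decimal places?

3.65 hours

Layers = ⌈85.9/0.08⌉ = 1074.
Hatch length per layer = 9360 / 0.26 = 36000 mm.
Laser time per layer: 36000 / 4400 → 8.1818 s.
Layer cycle = 8.1818 + 4.06 = 12.2418 s.
1074 layers × 12.2418 s/layer = 13147.6932 s, i.e. 3.65 hours.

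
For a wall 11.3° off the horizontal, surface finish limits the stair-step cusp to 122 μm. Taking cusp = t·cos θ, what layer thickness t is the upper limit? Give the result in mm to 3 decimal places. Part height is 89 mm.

t = h_c / cos θ = 0.122 / 0.9806 = 0.124 mm.

0.124 mm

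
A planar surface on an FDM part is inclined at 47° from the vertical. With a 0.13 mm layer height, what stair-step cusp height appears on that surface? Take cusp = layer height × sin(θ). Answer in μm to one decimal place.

95.1 μm

sin(47°) = 0.7314, so cusp = 0.13 × 0.7314 = 0.095082 mm → 95.1 μm.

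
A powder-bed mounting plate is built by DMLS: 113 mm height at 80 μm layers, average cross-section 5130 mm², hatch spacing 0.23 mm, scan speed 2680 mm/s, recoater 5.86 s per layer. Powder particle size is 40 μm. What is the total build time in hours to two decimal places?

5.57 hours

Layers = ⌈113/0.08⌉ = 1413.
Scan path per layer = 5130 / 0.23, so 22304.3 mm.
Laser time per layer = 22304.3 / 2680 = 8.3225 s.
Per-layer time = 8.3225 + 5.86, so 14.1825 s.
Build time = 1413 × 14.1825 = 20039.8725 s = 5.57 hours.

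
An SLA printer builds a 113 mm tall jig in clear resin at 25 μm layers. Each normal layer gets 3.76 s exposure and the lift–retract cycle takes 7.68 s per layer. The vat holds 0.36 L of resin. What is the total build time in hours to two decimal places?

14.36 hours

Layers = ⌈113/0.025⌉ = 4520.
Cycle time: 3.76 + 7.68 → 11.44 s.
Total = 4520 × 11.44 = 51708.8 s = 14.36 hours.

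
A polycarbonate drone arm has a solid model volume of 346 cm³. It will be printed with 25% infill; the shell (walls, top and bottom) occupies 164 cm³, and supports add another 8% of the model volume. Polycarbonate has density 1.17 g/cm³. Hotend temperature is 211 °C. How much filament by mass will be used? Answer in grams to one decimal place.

277.5 g

Volume inside the shell = 346 − 164, so 182 cm³.
Infill volume = 0.25 × 182, so 45.5 cm³.
Support = 0.08 × 346, so 27.68 cm³.
Deposited volume = 164 + 45.5 + 27.68, so 237.18 cm³.
Mass: 237.18 × 1.17 → 277.5006 g.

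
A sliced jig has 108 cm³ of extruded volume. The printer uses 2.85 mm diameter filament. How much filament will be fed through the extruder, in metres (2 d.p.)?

16.93 m

Cross-section of 2.85 mm filament: π·(2.85/2)² = 6.3794 mm².
Length = 108 cm³ / 6.3794 mm² = 108000 / 6.3794 = 16929.49 mm = 16.93 m.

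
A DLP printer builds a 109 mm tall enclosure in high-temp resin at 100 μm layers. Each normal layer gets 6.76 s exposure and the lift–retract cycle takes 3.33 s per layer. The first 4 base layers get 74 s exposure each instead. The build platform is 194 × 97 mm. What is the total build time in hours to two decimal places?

3.13 hours

Layers = ⌈109/0.1⌉ = 1090.
Base layers: 4 × (74 + 3.33) → 309.32 s.
Remaining layers = 1086 × (6.76 + 3.33) = 10957.74 s.
Total = 309.32 + 10957.74 = 11267.06 s = 3.13 hours.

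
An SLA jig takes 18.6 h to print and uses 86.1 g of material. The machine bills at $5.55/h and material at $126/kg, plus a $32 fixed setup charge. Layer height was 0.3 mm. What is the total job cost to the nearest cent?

$146.08

Machine-time cost = 5.55 × 18.6, so $103.23.
Feedstock cost: 126 × 86.1/1000 → $10.8486.
Adding setup: 103.23 + 10.8486 + 32 → 146.0786 ≈ $146.08.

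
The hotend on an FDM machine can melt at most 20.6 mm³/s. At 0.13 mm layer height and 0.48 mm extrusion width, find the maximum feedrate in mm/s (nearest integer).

330 mm/s

A = 0.13 × 0.48, so 0.0624 mm².
v_max = Q/A = 20.6/0.0624 = 330.13 mm/s → 330 mm/s.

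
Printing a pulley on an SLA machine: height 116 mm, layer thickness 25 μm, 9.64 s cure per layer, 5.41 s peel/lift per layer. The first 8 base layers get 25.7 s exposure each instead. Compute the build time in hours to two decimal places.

Layer count = ceil(116 / 0.025) = 4640.
Base layers = 8 × (25.7 + 5.41) = 248.88 s.
Remaining layers: 4632 × (9.64 + 5.41) → 69711.6 s.
Sum: 248.88 + 69711.6 = 69960.48 s → 19.43 hours.

19.43 hours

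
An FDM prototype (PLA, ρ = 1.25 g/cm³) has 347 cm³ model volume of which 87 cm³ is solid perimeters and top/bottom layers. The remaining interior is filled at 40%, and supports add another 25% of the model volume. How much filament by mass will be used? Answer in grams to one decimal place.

347.2 g

Volume inside the shell: 347 − 87 → 260 cm³.
Infill deposited: 0.40 × 260 → 104 cm³.
Support = 0.25 × 347 = 86.75 cm³.
Total printed volume = 87 + 104 + 86.75 = 277.75 cm³.
Mass = 277.75 × 1.25 = 347.1875 g.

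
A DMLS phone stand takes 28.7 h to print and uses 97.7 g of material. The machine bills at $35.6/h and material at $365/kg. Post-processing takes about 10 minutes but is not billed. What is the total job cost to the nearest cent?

Machine cost: 35.6 × 28.7 → $1021.72.
Feedstock cost = 365 × 97.7/1000 = $35.6605.
Job cost: 1021.72 + 35.6605 = 1057.3805 ≈ $1057.38.

$1057.38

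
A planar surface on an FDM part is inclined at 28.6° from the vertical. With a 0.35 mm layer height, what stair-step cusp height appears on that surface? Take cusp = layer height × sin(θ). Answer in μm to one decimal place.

167.5 μm

Cusp = layer height × sin(28.6°) = 0.35 × 0.4787 = 0.167545 mm = 167.5 μm.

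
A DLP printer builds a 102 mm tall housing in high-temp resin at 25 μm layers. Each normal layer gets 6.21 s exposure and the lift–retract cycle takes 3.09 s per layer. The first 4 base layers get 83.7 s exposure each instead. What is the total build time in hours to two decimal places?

Layer count = ceil(102 / 0.025) = 4080.
Bottom layers = 4 × (83.7 + 3.09) = 347.16 s.
Normal layers = 4076 × (6.21 + 3.09) = 37906.8 s.
Total = 347.16 + 37906.8 = 38253.96 s = 10.63 hours.

10.63 hours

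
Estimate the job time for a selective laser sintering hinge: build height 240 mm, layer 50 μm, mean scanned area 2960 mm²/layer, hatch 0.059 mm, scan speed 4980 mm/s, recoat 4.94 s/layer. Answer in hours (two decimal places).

20.02 hours

Layers = ⌈240/0.05⌉ = 4800.
Per-layer scan distance: 2960 / 0.059 → 50169.5 mm.
Laser time per layer: 50169.5 / 4980 → 10.0742 s.
Time per layer: 10.0742 + 4.94 → 15.0142 s.
4800 layers × 15.0142 s/layer = 72068.16 s, i.e. 20.02 hours.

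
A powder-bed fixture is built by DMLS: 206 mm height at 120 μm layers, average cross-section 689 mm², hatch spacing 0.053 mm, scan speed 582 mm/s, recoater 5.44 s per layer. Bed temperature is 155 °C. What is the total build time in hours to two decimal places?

Layer count = ceil(206 / 0.12) = 1717.
Scan path per layer: 689 / 0.053 → 13000 mm.
Laser time per layer: 13000 / 582 → 22.3368 s.
Layer cycle = 22.3368 + 5.44 = 27.7768 s.
Total: 1717 × 27.7768 s = 47692.7656 s → 13.25 hours.

13.25 hours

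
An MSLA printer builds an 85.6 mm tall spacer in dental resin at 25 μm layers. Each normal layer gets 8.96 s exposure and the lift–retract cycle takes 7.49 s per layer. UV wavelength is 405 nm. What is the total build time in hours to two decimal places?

15.65 hours

Layers = ⌈85.6/0.025⌉ = 3424.
Each layer takes = 8.96 + 7.49 = 16.45 s.
Total = 3424 × 16.45 = 56324.8 s = 15.65 hours.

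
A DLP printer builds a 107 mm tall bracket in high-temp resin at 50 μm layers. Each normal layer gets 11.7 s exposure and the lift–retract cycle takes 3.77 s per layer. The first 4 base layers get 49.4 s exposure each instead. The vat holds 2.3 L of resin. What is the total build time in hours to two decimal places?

9.24 hours

Layers = ⌈107/0.05⌉ = 2140.
Burn-in layers = 4 × (49.4 + 3.77), so 212.68 s.
Regular layers: 2136 × (11.7 + 3.77) → 33043.92 s.
Sum: 212.68 + 33043.92 = 33256.6 s → 9.24 hours.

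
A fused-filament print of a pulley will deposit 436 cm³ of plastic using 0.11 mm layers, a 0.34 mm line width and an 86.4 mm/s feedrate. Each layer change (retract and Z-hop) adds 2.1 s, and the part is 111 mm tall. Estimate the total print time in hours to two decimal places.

Extrusion cross-section = 0.11 × 0.34 = 0.0374 mm².
Path length: 436000 mm³ / 0.0374 mm² → 11657754 mm.
Time extruding = 11657754 / 86.4 = 134927.7 s.
Layer count = ceil(111 / 0.11) = 1010.
Layer-change overhead = 1010 × 2.1, so 2121 s.
Altogether 134927.7 + 2121 = 137048.7 s, i.e. 38.07 hours.

38.07 hours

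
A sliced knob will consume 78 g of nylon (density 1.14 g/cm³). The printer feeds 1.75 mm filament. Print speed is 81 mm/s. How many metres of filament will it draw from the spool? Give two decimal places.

28.45 m

Extruded volume: 78/1.14 = 68.4211 cm³ (68421.1 mm³).
Filament cross-section = π × (1.75/2)² = 2.4053 mm².
L = V/A = 68421.1/2.4053 = 28445.97 mm → 28.45 m.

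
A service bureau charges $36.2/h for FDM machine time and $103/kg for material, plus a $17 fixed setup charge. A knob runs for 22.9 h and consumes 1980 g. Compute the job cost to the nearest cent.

Machine cost = 36.2 × 22.9 = $828.98.
Material cost: 103 × 1980/1000 → $203.94.
Total = 828.98 + 203.94 + 17 = $1049.92.

$1049.92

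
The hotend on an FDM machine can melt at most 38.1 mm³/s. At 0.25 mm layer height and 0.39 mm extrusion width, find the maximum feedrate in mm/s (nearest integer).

Bead cross-section = 0.25 × 0.39, so 0.0975 mm².
v_max = Q/A = 38.1/0.0975 = 390.77 mm/s → 391 mm/s.

391 mm/s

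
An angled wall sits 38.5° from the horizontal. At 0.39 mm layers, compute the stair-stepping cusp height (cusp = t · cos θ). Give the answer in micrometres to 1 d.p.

305.2 μm

cos(38.5°) = 0.7826, so cusp = 0.39 × 0.7826 = 0.305214 mm → 305.2 μm.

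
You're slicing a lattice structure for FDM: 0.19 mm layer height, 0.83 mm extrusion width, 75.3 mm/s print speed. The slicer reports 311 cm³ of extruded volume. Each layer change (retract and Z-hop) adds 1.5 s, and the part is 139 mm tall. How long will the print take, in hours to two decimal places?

7.58 hours

Bead cross-section = 0.19 × 0.83 = 0.1577 mm².
Path length: 311000 mm³ / 0.1577 mm² → 1972098.9 mm.
Time extruding = 1972098.9 / 75.3, so 26189.9 s.
Number of layers: 139 / 0.19 → 732 (rounded up).
Z-hop total = 732 × 1.5 = 1098 s.
Total = 26189.9 + 1098 = 27287.9 s = 7.58 hours.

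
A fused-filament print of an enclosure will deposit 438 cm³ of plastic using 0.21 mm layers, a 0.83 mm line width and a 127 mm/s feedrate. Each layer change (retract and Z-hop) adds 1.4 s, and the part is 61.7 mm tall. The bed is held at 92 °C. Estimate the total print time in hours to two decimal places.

Extrusion cross-section: 0.21 × 0.83 → 0.1743 mm².
Total extruded path = 438000/0.1743 = 2512908.8 mm.
Print-move time: 2512908.8 / 127 → 19786.7 s.
Layers = ⌈61.7/0.21⌉ = 294.
Z-hop total: 294 × 1.4 → 411.6 s.
Altogether 19786.7 + 411.6 = 20198.3 s, i.e. 5.61 hours.

5.61 hours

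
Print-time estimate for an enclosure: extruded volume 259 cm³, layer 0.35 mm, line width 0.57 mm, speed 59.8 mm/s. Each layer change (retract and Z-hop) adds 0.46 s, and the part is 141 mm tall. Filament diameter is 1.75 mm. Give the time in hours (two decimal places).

Line area = 0.35 × 0.57, so 0.1995 mm².
Total extruded path = 259000/0.1995 = 1298245.6 mm.
Print-move time: 1298245.6 / 59.8 → 21709.8 s.
Layer count = ceil(141 / 0.35) = 403.
Layer-change overhead = 403 × 0.46 = 185.38 s.
Total = 21709.8 + 185.38 = 21895.18 s = 6.08 hours.

6.08 hours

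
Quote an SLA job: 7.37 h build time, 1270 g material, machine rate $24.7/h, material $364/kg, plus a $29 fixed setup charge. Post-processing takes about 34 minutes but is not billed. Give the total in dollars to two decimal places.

Machine-time cost = 24.7 × 7.37, so $182.039.
Feedstock cost: 364 × 1270/1000 → $462.28.
Total = 182.039 + 462.28 + 29 = 673.319 ≈ $673.32.

$673.32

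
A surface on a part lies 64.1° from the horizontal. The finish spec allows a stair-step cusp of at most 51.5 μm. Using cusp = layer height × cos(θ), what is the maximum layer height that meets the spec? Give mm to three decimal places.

t = h_c / cos θ = 0.0515 / 0.4368 = 0.118 mm.

0.118 mm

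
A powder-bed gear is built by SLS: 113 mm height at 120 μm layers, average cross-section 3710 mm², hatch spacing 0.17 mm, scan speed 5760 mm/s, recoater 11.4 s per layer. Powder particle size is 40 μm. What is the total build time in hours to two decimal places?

Layer count = ceil(113 / 0.12) = 942.
Per-layer scan distance = 3710 / 0.17 = 21823.5 mm.
Per-layer scan time = 21823.5 / 5760 = 3.7888 s.
Time per layer = 3.7888 + 11.4, so 15.1888 s.
Build time = 942 × 15.1888 = 14307.8496 s = 3.97 hours.

3.97 hours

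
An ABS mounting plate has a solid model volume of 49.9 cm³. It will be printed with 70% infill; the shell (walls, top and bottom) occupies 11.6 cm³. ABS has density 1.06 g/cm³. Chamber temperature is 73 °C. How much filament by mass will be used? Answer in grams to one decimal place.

40.7 g

Interior volume = 49.9 − 11.6, so 38.3 cm³.
Deposited infill: 0.70 × 38.3 → 26.81 cm³.
Total extruded = 11.6 + 26.81 = 38.41 cm³.
Mass: 38.41 × 1.06 → 40.7146 g.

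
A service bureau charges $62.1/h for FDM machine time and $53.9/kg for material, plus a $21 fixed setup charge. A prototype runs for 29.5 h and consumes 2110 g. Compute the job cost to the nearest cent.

$1966.68

Machine-time cost: 62.1 × 29.5 → $1831.95.
Material charge = 53.9 × 2110/1000 = $113.729.
Adding setup: 1831.95 + 113.729 + 21 → 1966.679 ≈ $1966.68.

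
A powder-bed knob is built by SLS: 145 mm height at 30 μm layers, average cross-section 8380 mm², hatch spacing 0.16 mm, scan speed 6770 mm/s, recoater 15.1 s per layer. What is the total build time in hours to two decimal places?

Layer count = ceil(145 / 0.03) = 4834.
Hatch length per layer: 8380 / 0.16 → 52375 mm.
Scan time per layer = 52375 / 6770 = 7.7363 s.
Layer cycle = 7.7363 + 15.1 = 22.8363 s.
Build time = 4834 × 22.8363 = 110390.6742 s = 30.66 hours.

30.66 hours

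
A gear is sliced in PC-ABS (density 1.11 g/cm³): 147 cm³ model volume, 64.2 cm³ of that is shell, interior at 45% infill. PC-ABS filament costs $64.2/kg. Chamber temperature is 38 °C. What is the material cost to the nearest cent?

Volume inside the shell = 147 − 64.2 = 82.8 cm³.
Infill volume: 0.45 × 82.8 → 37.26 cm³.
Deposited volume: 64.2 + 37.26 → 101.46 cm³.
Mass: 101.46 × 1.11 → 112.6206 g.
Cost = 112.6206 g / 1000 × $64.2/kg = $7.23.

$7.23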